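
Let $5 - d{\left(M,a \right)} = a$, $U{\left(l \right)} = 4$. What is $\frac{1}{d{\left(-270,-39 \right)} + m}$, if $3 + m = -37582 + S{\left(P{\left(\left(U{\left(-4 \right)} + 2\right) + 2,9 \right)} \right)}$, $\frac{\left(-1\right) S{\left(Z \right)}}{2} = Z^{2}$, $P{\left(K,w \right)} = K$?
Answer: $- \frac{1}{37669} \approx -2.6547 \cdot 10^{-5}$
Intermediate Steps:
$d{\left(M,a \right)} = 5 - a$
$S{\left(Z \right)} = - 2 Z^{2}$
$m = -37713$ ($m = -3 - \left(37582 + 2 \left(\left(4 + 2\right) + 2\right)^{2}\right) = -3 - \left(37582 + 2 \left(6 + 2\right)^{2}\right) = -3 - \left(37582 + 2 \cdot 8^{2}\right) = -3 - 37710 = -37713$)
$\frac{1}{d{\left(-270,-39 \right)} + m} = \frac{1}{\left(5 - -39\right) - 37713} = \frac{1}{\left(5 + 39\right) - 37713} = \frac{1}{44 - 37713} = \frac{1}{-37669} = - \frac{1}{37669}$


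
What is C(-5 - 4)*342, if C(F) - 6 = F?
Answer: -1026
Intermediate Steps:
C(F) = 6 + F
C(-5 - 4)*342 = (6 + (-5 - 4))*342 = (6 - 9)*342 = -3*342 = -1026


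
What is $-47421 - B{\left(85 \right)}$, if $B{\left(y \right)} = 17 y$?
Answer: $-48866$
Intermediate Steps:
$-47421 - B{\left(85 \right)} = -47421 - 17 \cdot 85 = -47421 - 1445 = -48866$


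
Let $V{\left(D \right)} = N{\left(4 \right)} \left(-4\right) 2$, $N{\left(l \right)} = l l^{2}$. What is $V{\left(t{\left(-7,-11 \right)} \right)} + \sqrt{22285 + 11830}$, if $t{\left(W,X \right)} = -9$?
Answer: $-512 + \sqrt{34115} \approx -327.3$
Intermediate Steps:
$N{\left(l \right)} = l^{3}$
$V{\left(D \right)} = -512$ ($V{\left(D \right)} = 4^{3} \left(-4\right) 2 = 64 \left(-4\right) 2 = \left(-256\right) 2 = -512$)
$V{\left(t{\left(-7,-11 \right)} \right)} + \sqrt{22285 + 11830} = -512 + \sqrt{22285 + 11830} = -512 + \sqrt{34115}$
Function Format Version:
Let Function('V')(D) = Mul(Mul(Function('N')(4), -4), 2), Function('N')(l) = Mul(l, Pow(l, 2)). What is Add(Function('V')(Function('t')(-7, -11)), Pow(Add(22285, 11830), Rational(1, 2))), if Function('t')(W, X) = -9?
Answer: Add(-512, Pow(34115, Rational(1, 2))) ≈ -327.30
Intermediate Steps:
Function('N')(l) = Pow(l, 3)
Function('V')(D) = -512 (Function('V')(D) = Mul(Mul(Pow(4, 3), -4), 2) = Mul(Mul(64, -4), 2) = Mul(-256, 2) = -512)
Add(Function('V')(Function('t')(-7, -11)), Pow(Add(22285, 11830), Rational(1, 2))) = Add(-512, Pow(Add(22285, 11830), Rational(1, 2))) = Add(-512, Pow(34115, Rational(1, 2)))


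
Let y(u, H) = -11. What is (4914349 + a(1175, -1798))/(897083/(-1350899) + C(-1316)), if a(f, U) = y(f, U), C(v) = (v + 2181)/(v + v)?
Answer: -1588477630083344/320877281 ≈ -4.9504e+6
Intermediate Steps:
C(v) = (2181 + v)/(2*v) (C(v) = (2181 + v)/((2*v)) = (2181 + v)*(1/(2*v)) = (2181 + v)/(2*v))
a(f, U) = -11
(4914349 + a(1175, -1798))/(897083/(-1350899) + C(-1316)) = (4914349 - 11)/(897083/(-1350899) + (1/2)*(2181 - 1316)/(-1316)) = 4914338/(897083*(-1/1350899) + (1/2)*(-1/1316)*865) = 4914338/(-81553/122809 - 865/2632) = 4914338/(-320877281/323233288) = 4914338*(-323233288/320877281) = -1588477630083344/320877281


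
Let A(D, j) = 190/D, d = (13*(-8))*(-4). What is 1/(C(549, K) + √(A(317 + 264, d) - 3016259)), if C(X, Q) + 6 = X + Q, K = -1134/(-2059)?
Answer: 446280254903/2719063550421010 - 4239481*I*√1018171293909/8157190651263030 ≈ 0.00016413 - 0.00052442*I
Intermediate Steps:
K = 1134/2059 (K = -1134*(-1/2059) = 1134/2059 ≈ 0.55075)
C(X, Q) = -6 + Q + X (C(X, Q) = -6 + (X + Q) = -6 + (Q + X) = -6 + Q + X)
d = 416 (d = -104*(-4) = 416)
1/(C(549, K) + √(A(317 + 264, d) - 3016259)) = 1/((-6 + 1134/2059 + 549) + √(190/(317 + 264) - 3016259)) = 1/(1119171/2059 + √(190/581 - 3016259)) = 1/(1119171/2059 + √(-1752446289/581)) = 1/(1119171/2059 + I*√1018171293909/581)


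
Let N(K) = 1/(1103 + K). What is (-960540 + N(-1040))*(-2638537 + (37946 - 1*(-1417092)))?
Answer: 71618280972481/63 ≈ 1.1368e+12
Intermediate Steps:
(-960540 + N(-1040))*(-2638537 + (37946 - 1*(-1417092))) = (-960540 + 1/(1103 - 1040))*(-2638537 + (37946 - 1*(-1417092))) = (-960540 + 1/63)*(-2638537 + (37946 + 1417092)) = (-960540 + 1/63)*(-2638537 + 1455038) = -60514019/63*(-1183499) = 71618280972481/63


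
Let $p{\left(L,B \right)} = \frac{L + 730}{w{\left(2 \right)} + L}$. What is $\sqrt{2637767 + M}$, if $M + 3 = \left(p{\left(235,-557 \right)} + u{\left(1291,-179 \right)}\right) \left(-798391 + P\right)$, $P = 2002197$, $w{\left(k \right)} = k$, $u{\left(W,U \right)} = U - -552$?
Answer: $\frac{2 \sqrt{6411115266042}}{237} \approx 21367.0$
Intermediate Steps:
$u{\left(W,U \right)} = 552 + U$ ($u{\left(W,U \right)} = U + 552 = 552 + U$)
$p{\left(L,B \right)} = \frac{730 + L}{2 + L}$ ($p{\left(L,B \right)} = \frac{L + 730}{2 + L} = \frac{730 + L}{2 + L}$)
$M = \frac{107579326285}{237}$ ($M = -3 + \left(\frac{730 + 235}{2 + 235} + \left(552 - 179\right)\right) \left(-798391 + 2002197\right) = -3 + \left(\frac{1}{237} \cdot 965 + 373\right) 1203806 = -3 + \left(\frac{965}{237} + 373\right) 1203806 = -3 + \frac{89366}{237} \cdot 1203806 = -3 + \frac{107579326996}{237} = \frac{107579326285}{237} \approx 4.5392 \cdot 10^{8}$)
$\sqrt{2637767 + M} = \sqrt{2637767 + \frac{107579326285}{237}} = \sqrt{\frac{108204477064}{237}} = \frac{2 \sqrt{6411115266042}}{237}$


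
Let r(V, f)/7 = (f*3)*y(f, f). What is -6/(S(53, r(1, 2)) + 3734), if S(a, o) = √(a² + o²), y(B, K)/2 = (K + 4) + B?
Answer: -7468/4496121 + 2*√454393/4496121 ≈ -0.0013611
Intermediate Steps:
y(B, K) = 8 + 2*B + 2*K (y(B, K) = 2*((K + 4) + B) = 2*((4 + K) + B) = 2*(4 + B + K) = 8 + 2*B + 2*K)
r(V, f) = 21*f*(8 + 4*f) (r(V, f) = 7*((f*3)*(8 + 2*f + 2*f)) = 7*((3*f)*(8 + 4*f)) = 7*(3*f*(8 + 4*f)) = 21*f*(8 + 4*f))
-6/(S(53, r(1, 2)) + 3734) = -6/(√(53² + (84*2*(2 + 2))²) + 3734) = -6/(√(2809 + (84*2*4)²) + 3734) = -6/(√(2809 + 672²) + 3734) = -6/(√(2809 + 451584) + 3734) = -6/(√454393 + 3734) = -6/(3734 + √454393)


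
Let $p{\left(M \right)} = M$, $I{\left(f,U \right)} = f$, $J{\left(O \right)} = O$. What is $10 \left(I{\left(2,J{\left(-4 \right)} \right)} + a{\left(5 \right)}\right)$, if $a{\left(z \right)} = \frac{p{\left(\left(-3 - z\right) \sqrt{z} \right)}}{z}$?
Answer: $20 - 16 \sqrt{5} \approx -15.777$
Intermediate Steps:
$a{\left(z \right)} = \frac{-3 - z}{\sqrt{z}}$ ($a{\left(z \right)} = \frac{\left(-3 - z\right) \sqrt{z}}{z} = \frac{\sqrt{z} \left(-3 - z\right)}{z} = \frac{-3 - z}{\sqrt{z}}$)
$10 \left(I{\left(2,J{\left(-4 \right)} \right)} + a{\left(5 \right)}\right) = 10 \left(2 + \frac{-3 - 5}{\sqrt{5}}\right) = 10 \left(2 + \frac{\sqrt{5}}{5} \left(-3 - 5\right)\right) = 10 \left(2 + \frac{\sqrt{5}}{5} \left(-8\right)\right) = 10 \left(2 - \frac{8 \sqrt{5}}{5}\right) = 20 - 16 \sqrt{5}$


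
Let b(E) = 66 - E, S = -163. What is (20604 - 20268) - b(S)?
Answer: 107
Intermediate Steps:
(20604 - 20268) - b(S) = (20604 - 20268) - (66 - 1*(-163)) = 336 - (66 + 163) = 336 - 1*229 = 336 - 229 = 107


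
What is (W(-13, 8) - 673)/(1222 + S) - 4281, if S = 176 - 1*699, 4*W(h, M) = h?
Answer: -11972381/2796 ≈ -4282.0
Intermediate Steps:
W(h, M) = h/4
S = -523 (S = 176 - 699 = -523)
(W(-13, 8) - 673)/(1222 + S) - 4281 = ((¼)*(-13) - 673)/(1222 - 523) - 4281 = (-13/4 - 673)/699 - 4281 = -2705/4*1/699 - 4281 = -2705/2796 - 4281 = -11972381/2796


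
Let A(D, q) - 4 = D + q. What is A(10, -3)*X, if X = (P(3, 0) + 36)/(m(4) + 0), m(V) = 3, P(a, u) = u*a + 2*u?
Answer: 132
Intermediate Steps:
P(a, u) = 2*u + a*u (P(a, u) = a*u + 2*u = 2*u + a*u)
A(D, q) = 4 + D + q (A(D, q) = 4 + (D + q) = 4 + D + q)
X = 12 (X = (0*(2 + 3) + 36)/(3 + 0) = (0*5 + 36)/3 = (0 + 36)*(⅓) = 36*(⅓) = 12)
A(10, -3)*X = (4 + 10 - 3)*12 = 11*12 = 132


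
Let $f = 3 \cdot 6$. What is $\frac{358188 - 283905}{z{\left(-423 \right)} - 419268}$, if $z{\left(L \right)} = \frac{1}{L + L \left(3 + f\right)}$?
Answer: $- \frac{691277598}{3901708009} \approx -0.17717$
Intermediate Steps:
$f = 18$
$z{\left(L \right)} = \frac{1}{22 L}$ ($z{\left(L \right)} = \frac{1}{L + L \left(3 + 18\right)} = \frac{1}{L + L 21} = \frac{1}{L + 21 L} = \frac{1}{22 L}$)
$\frac{358188 - 283905}{z{\left(-423 \right)} - 419268} = \frac{358188 - 283905}{\frac{1}{22 \left(-423\right)} - 419268} = \frac{74283}{\frac{1}{22} \left(- \frac{1}{423}\right) - 419268} = \frac{74283}{- \frac{1}{9306} - 419268} = \frac{74283}{- \frac{3901708009}{9306}} = 74283 \left(- \frac{9306}{3901708009}\right) = - \frac{691277598}{3901708009}$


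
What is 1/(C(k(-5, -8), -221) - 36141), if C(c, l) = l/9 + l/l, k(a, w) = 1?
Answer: -9/325481 ≈ -2.7651e-5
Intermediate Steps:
C(c, l) = 1 + l/9 (C(c, l) = l*(1/9) + 1 = l/9 + 1 = 1 + l/9)
1/(C(k(-5, -8), -221) - 36141) = 1/((1 + (1/9)*(-221)) - 36141) = 1/((1 - 221/9) - 36141) = 1/(-212/9 - 36141) = 1/(-325481/9) = -9/325481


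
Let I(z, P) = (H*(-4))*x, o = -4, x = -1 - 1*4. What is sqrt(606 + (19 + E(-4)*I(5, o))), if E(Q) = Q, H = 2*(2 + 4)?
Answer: I*sqrt(335) ≈ 18.303*I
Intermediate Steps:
x = -5 (x = -1 - 4 = -5)
H = 12 (H = 2*6 = 12)
I(z, P) = 240 (I(z, P) = (12*(-4))*(-5) = -48*(-5) = 240)
sqrt(606 + (19 + E(-4)*I(5, o))) = sqrt(606 + (19 - 4*240)) = sqrt(606 + (19 - 960)) = sqrt(606 - 941) = sqrt(-335) = I*sqrt(335)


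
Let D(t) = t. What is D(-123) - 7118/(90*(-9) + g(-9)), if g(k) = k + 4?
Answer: -93127/815 ≈ -114.27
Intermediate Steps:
g(k) = 4 + k
D(-123) - 7118/(90*(-9) + g(-9)) = -123 - 7118/(90*(-9) + (4 - 9)) = -123 - 7118/(-810 - 5) = -123 - 7118/(-815) = -123 - 7118*(-1/815) = -123 + 7118/815 = -93127/815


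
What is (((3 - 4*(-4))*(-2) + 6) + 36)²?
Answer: 16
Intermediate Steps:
(((3 - 4*(-4))*(-2) + 6) + 36)² = (((3 + 16)*(-2) + 6) + 36)² = ((19*(-2) + 6) + 36)² = ((-38 + 6) + 36)² = (-32 + 36)² = 4² = 16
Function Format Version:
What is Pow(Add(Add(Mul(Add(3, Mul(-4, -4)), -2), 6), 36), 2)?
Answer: 16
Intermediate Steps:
Pow(Add(Add(Mul(Add(3, Mul(-4, -4)), -2), 6), 36), 2) = Pow(Add(Add(Mul(Add(3, 16), -2), 6), 36), 2) = Pow(Add(Add(Mul(19, -2), 6), 36), 2) = Pow(Add(Add(-38, 6), 36), 2) = Pow(Add(-32, 36), 2) = Pow(4, 2) = 16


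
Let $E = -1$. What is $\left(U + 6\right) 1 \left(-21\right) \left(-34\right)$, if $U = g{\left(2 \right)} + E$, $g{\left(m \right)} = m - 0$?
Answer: $4998$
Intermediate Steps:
$g{\left(m \right)} = m$ ($g{\left(m \right)} = m + 0 = m$)
$U = 1$ ($U = 2 - 1 = 1$)
$\left(U + 6\right) 1 \left(-21\right) \left(-34\right) = \left(1 + 6\right) 1 \left(-21\right) \left(-34\right) = 7 \cdot 1 \left(-21\right) \left(-34\right) = 7 \left(-21\right) \left(-34\right) = \left(-147\right) \left(-34\right) = 4998$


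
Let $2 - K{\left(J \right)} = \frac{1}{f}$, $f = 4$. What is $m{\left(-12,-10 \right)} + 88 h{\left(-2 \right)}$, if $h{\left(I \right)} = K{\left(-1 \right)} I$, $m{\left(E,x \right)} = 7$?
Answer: $-301$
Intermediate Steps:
$K{\left(J \right)} = \frac{7}{4}$ ($K{\left(J \right)} = 2 - \frac{1}{4} = \frac{7}{4}$)
$h{\left(I \right)} = \frac{7 I}{4}$
$m{\left(-12,-10 \right)} + 88 h{\left(-2 \right)} = 7 + 88 \cdot \frac{7}{4} \left(-2\right) = 7 + 88 \left(- \frac{7}{2}\right) = 7 - 308 = -301$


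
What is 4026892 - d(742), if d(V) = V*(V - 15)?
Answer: 3487458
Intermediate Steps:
d(V) = V*(-15 + V)
4026892 - d(742) = 4026892 - 742*(-15 + 742) = 4026892 - 742*727 = 4026892 - 1*539434 = 4026892 - 539434 = 3487458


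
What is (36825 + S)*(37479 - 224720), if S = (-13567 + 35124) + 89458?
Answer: -27681709440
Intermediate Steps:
S = 111015 (S = 21557 + 89458 = 111015)
(36825 + S)*(37479 - 224720) = (36825 + 111015)*(37479 - 224720) = 147840*(-187241) = -27681709440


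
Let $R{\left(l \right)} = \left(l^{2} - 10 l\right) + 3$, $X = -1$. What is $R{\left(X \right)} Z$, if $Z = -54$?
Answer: $-756$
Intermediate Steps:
$R{\left(l \right)} = 3 + l^{2} - 10 l$
$R{\left(X \right)} Z = \left(3 + \left(-1\right)^{2} - -10\right) \left(-54\right) = \left(3 + 1 + 10\right) \left(-54\right) = 14 \left(-54\right) = -756$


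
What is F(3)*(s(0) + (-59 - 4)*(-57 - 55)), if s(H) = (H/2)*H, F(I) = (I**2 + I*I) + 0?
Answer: 127008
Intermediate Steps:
F(I) = 2*I**2 (F(I) = (I**2 + I**2) + 0 = 2*I**2 + 0 = 2*I**2)
s(H) = H**2/2 (s(H) = (H*(1/2))*H = (H/2)*H = H**2/2)
F(3)*(s(0) + (-59 - 4)*(-57 - 55)) = (2*3**2)*((1/2)*0**2 + (-59 - 4)*(-57 - 55)) = (2*9)*((1/2)*0 - 63*(-112)) = 18*(0 + 7056) = 18*7056 = 127008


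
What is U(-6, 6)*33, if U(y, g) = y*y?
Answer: 1188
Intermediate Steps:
U(y, g) = y²
U(-6, 6)*33 = (-6)²*33 = 36*33 = 1188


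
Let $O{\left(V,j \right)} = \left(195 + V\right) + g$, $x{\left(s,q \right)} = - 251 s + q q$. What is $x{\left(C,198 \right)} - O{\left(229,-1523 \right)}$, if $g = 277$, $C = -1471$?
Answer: $407724$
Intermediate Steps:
$x{\left(s,q \right)} = q^{2} - 251 s$ ($x{\left(s,q \right)} = - 251 s + q^{2} = q^{2} - 251 s$)
$O{\left(V,j \right)} = 472 + V$ ($O{\left(V,j \right)} = \left(195 + V\right) + 277 = 472 + V$)
$x{\left(C,198 \right)} - O{\left(229,-1523 \right)} = \left(198^{2} - -369221\right) - \left(472 + 229\right) = \left(39204 + 369221\right) - 701 = 408425 - 701 = 407724$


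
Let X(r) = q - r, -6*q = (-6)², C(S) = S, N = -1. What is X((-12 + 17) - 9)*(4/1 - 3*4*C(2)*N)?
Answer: -56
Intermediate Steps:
q = -6 (q = -⅙*(-6)² = -⅙*36 = -6)
X(r) = -6 - r
X((-12 + 17) - 9)*(4/1 - 3*4*C(2)*N) = (-6 - ((-12 + 17) - 9))*(4/1 - 3*4*2*(-1)) = (-6 - (5 - 9))*(4*1 - 24*(-1)) = (-6 - 1*(-4))*(4 - 3*(-8)) = (-6 + 4)*(4 + 24) = -2*28 = -56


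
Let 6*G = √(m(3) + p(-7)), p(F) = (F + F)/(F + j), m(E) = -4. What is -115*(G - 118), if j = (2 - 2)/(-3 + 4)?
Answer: 13570 - 115*I*√2/6 ≈ 13570.0 - 27.106*I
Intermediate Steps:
j = 0 (j = 0/1 = 0*1 = 0)
p(F) = 2 (p(F) = (F + F)/(F + 0) = (2*F)/F = 2)
G = I*√2/6 (G = √(-4 + 2)/6 = √(-2)/6 = (I*√2)/6 = I*√2/6 ≈ 0.2357*I)
-115*(G - 118) = -115*(I*√2/6 - 118) = -115*(-118 + I*√2/6) = 13570 - 115*I*√2/6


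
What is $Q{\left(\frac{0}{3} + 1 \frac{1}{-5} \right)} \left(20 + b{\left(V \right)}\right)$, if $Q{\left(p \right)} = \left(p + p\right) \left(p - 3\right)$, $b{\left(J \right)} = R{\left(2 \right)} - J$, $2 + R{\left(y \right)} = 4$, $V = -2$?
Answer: $\frac{768}{25} \approx 30.72$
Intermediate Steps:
$R{\left(y \right)} = 2$ ($R{\left(y \right)} = -2 + 4 = 2$)
$b{\left(J \right)} = 2 - J$
$Q{\left(p \right)} = 2 p \left(-3 + p\right)$
$Q{\left(\frac{0}{3} + 1 \frac{1}{-5} \right)} \left(20 + b{\left(V \right)}\right) = 2 \left(\frac{0}{3} + 1 \frac{1}{-5}\right) \left(-3 + \left(\frac{0}{3} + 1 \frac{1}{-5}\right)\right) \left(20 + \left(2 - -2\right)\right) = 2 \left(0 \cdot \frac{1}{3} + 1 \left(- \frac{1}{5}\right)\right) \left(-3 + \left(0 \cdot \frac{1}{3} + 1 \left(- \frac{1}{5}\right)\right)\right) \left(20 + \left(2 + 2\right)\right) = 2 \left(0 - \frac{1}{5}\right) \left(-3 + \left(0 - \frac{1}{5}\right)\right) \left(20 + 4\right) = 2 \left(- \frac{1}{5}\right) \left(-3 - \frac{1}{5}\right) 24 = 2 \left(- \frac{1}{5}\right) \left(- \frac{16}{5}\right) 24 = \frac{32}{25} \cdot 24 = \frac{768}{25}$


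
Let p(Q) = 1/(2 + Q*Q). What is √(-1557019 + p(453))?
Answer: 2*I*√16392122627131922/205211 ≈ 1247.8*I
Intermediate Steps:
p(Q) = 1/(2 + Q²)
√(-1557019 + p(453)) = √(-1557019 + 1/(2 + 453²)) = √(-1557019 + 1/(2 + 205209)) = √(-1557019 + 1/205211) = √(-319517426008/205211) = 2*I*√16392122627131922/205211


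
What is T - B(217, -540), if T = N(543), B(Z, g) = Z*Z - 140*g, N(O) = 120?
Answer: -122569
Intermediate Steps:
B(Z, g) = Z² - 140*g
T = 120
T - B(217, -540) = 120 - (217² - 140*(-540)) = 120 - (47089 + 75600) = 120 - 1*122689 = 120 - 122689 = -122569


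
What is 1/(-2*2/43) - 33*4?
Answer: -571/4 ≈ -142.75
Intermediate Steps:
1/(-2*2/43) - 33*4 = 1/(-4*1/43) - 132 = 1/(-4/43) - 132 = -43/4 - 132 = -571/4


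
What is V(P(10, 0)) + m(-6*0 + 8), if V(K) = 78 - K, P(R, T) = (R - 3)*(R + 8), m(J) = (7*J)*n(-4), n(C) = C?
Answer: -272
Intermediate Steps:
m(J) = -28*J (m(J) = (7*J)*(-4) = -28*J)
P(R, T) = (-3 + R)*(8 + R)
V(P(10, 0)) + m(-6*0 + 8) = (78 - (-24 + 10² + 5*10)) - 28*(-6*0 + 8) = (78 - (-24 + 100 + 50)) - 28*(0 + 8) = (78 - 1*126) - 28*8 = (78 - 126) - 224 = -48 - 224 = -272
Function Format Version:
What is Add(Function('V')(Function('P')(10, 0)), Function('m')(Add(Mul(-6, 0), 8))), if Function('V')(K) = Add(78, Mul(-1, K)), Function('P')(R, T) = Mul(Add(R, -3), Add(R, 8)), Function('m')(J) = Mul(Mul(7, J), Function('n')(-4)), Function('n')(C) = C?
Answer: -272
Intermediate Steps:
Function('m')(J) = Mul(-28, J) (Function('m')(J) = Mul(Mul(7, J), -4) = Mul(-28, J))
Function('P')(R, T) = Mul(Add(-3, R), Add(8, R))
Add(Function('V')(Function('P')(10, 0)), Function('m')(Add(Mul(-6, 0), 8))) = Add(Add(78, Mul(-1, Add(-24, Pow(10, 2), Mul(5, 10)))), Mul(-28, Add(Mul(-6, 0), 8))) = Add(Add(78, Mul(-1, Add(-24, 100, 50))), Mul(-28, Add(0, 8))) = Add(Add(78, Mul(-1, 126)), Mul(-28, 8)) = Add(Add(78, -126), -224) = Add(-48, -224) = -272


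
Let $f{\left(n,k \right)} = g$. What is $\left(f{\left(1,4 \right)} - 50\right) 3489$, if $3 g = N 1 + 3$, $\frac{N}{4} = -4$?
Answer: $-189569$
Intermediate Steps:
$N = -16$ ($N = 4 \left(-4\right) = -16$)
$g = - \frac{13}{3}$ ($g = \frac{\left(-16\right) 1 + 3}{3} = \frac{-16 + 3}{3} = \frac{1}{3} \left(-13\right) = - \frac{13}{3} \approx -4.3333$)
$f{\left(n,k \right)} = - \frac{13}{3}$
$\left(f{\left(1,4 \right)} - 50\right) 3489 = \left(- \frac{13}{3} - 50\right) 3489 = \left(- \frac{163}{3}\right) 3489 = -189569$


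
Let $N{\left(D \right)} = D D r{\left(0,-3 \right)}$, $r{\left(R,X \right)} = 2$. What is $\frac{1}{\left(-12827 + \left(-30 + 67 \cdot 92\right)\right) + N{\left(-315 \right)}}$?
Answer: $\frac{1}{191757} \approx 5.2149 \cdot 10^{-6}$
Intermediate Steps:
$N{\left(D \right)} = 2 D^{2}$ ($N{\left(D \right)} = D D 2 = D 2 D = 2 D^{2}$)
$\frac{1}{\left(-12827 + \left(-30 + 67 \cdot 92\right)\right) + N{\left(-315 \right)}} = \frac{1}{\left(-12827 + \left(-30 + 67 \cdot 92\right)\right) + 2 \left(-315\right)^{2}} = \frac{1}{\left(-12827 + \left(-30 + 6164\right)\right) + 2 \cdot 99225} = \frac{1}{\left(-12827 + 6134\right) + 198450} = \frac{1}{-6693 + 198450} = \frac{1}{191757}$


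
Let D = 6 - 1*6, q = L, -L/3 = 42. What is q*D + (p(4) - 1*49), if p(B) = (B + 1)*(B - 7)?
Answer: -64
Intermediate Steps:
L = -126 (L = -3*42 = -126)
p(B) = (1 + B)*(-7 + B)
q = -126
D = 0 (D = 6 - 6 = 0)
q*D + (p(4) - 1*49) = -126*0 + ((-7 + 4**2 - 6*4) - 1*49) = 0 + ((-7 + 16 - 24) - 49) = 0 + (-15 - 49) = 0 - 64 = -64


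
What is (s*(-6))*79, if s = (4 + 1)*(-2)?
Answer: 4740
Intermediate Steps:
s = -10 (s = 5*(-2) = -10)
(s*(-6))*79 = -10*(-6)*79 = 60*79 = 4740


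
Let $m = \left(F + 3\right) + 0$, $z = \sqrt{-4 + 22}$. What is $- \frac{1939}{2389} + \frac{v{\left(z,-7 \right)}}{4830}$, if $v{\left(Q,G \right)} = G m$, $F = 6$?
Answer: $- \frac{453137}{549470} \approx -0.82468$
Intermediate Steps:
$z = 3 \sqrt{2}$ ($z = \sqrt{18} = 3 \sqrt{2} \approx 4.2426$)
$m = 9$ ($m = \left(6 + 3\right) + 0 = 9 + 0 = 9$)
$v{\left(Q,G \right)} = 9 G$ ($v{\left(Q,G \right)} = G 9 = 9 G$)
$- \frac{1939}{2389} + \frac{v{\left(z,-7 \right)}}{4830} = - \frac{1939}{2389} + \frac{9 \left(-7\right)}{4830} = \left(-1939\right) \frac{1}{2389} - \frac{3}{230} = - \frac{1939}{2389} - \frac{3}{230} = - \frac{453137}{549470}$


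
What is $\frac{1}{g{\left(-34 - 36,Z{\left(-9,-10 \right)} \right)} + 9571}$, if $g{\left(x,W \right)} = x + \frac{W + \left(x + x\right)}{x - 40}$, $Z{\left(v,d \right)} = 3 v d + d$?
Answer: $\frac{11}{104499} \approx 0.00010526$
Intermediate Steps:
$Z{\left(v,d \right)} = d + 3 d v$ ($Z{\left(v,d \right)} = 3 d v + d = d + 3 d v$)
$g{\left(x,W \right)} = x + \frac{W + 2 x}{-40 + x}$
$\frac{1}{g{\left(-34 - 36,Z{\left(-9,-10 \right)} \right)} + 9571} = \frac{1}{\frac{- 10 \left(1 + 3 \left(-9\right)\right) + \left(-34 - 36\right)^{2} - 38 \left(-34 - 36\right)}{-40 - 70} + 9571} = \frac{1}{\frac{- 10 \left(1 - 27\right) + \left(-70\right)^{2} - -2660}{-40 - 70} + 9571} = \frac{1}{\frac{\left(-10\right) \left(-26\right) + 4900 + 2660}{-110} + 9571} = \frac{1}{- \frac{260 + 4900 + 2660}{110} + 9571} = \frac{1}{\left(- \frac{1}{110}\right) 7820 + 9571} = \frac{1}{- \frac{782}{11} + 9571} = \frac{1}{\frac{104499}{11}} = \frac{11}{104499}$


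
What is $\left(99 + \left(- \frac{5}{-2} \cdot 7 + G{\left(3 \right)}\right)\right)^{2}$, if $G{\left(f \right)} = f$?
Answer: $\frac{57121}{4} \approx 14280.0$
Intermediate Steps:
$\left(99 + \left(- \frac{5}{-2} \cdot 7 + G{\left(3 \right)}\right)\right)^{2} = \left(99 + \left(- \frac{5}{-2} \cdot 7 + 3\right)\right)^{2} = \left(99 + \left(\left(-5\right) \left(- \frac{1}{2}\right) 7 + 3\right)\right)^{2} = \left(99 + \left(\frac{5}{2} \cdot 7 + 3\right)\right)^{2} = \left(99 + \left(\frac{35}{2} + 3\right)\right)^{2} = \left(99 + \frac{41}{2}\right)^{2} = \left(\frac{239}{2}\right)^{2} = \frac{57121}{4}$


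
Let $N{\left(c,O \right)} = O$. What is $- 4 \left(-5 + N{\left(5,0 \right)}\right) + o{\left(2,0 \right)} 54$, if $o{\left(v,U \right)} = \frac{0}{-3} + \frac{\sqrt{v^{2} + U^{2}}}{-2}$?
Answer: $-34$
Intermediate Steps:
$o{\left(v,U \right)} = - \frac{\sqrt{U^{2} + v^{2}}}{2}$ ($o{\left(v,U \right)} = 0 \left(- \frac{1}{3}\right) + \sqrt{U^{2} + v^{2}} \left(- \frac{1}{2}\right) = 0 - \frac{\sqrt{U^{2} + v^{2}}}{2} = - \frac{\sqrt{U^{2} + v^{2}}}{2}$)
$- 4 \left(-5 + N{\left(5,0 \right)}\right) + o{\left(2,0 \right)} 54 = - 4 \left(-5 + 0\right) + - \frac{\sqrt{0^{2} + 2^{2}}}{2} \cdot 54 = \left(-4\right) \left(-5\right) + - \frac{\sqrt{0 + 4}}{2} \cdot 54 = 20 + - \frac{\sqrt{4}}{2} \cdot 54 = 20 + \left(- \frac{1}{2}\right) 2 \cdot 54 = 20 - 54 = -34$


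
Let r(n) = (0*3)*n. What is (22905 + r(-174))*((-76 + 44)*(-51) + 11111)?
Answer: 291878415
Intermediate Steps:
r(n) = 0 (r(n) = 0*n = 0)
(22905 + r(-174))*((-76 + 44)*(-51) + 11111) = (22905 + 0)*((-76 + 44)*(-51) + 11111) = 22905*(-32*(-51) + 11111) = 22905*(1632 + 11111) = 22905*12743 = 291878415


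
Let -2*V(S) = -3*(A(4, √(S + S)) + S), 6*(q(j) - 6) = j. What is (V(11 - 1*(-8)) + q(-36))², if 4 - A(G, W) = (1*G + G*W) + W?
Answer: 11799/4 - 855*√38/2 ≈ 314.46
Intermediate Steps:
q(j) = 6 + j/6
A(G, W) = 4 - G - W - G*W (A(G, W) = 4 - ((1*G + G*W) + W) = 4 - ((G + G*W) + W) = 4 - (G + W + G*W) = 4 + (-G - W - G*W) = 4 - G - W - G*W)
V(S) = 3*S/2 - 15*√2*√S/2 (V(S) = -(-3)*((4 - 1*4 - √(S + S) - 1*4*√(S + S)) + S)/2 = -(-3)*((4 - 4 - √(2*S) - 1*4*√(2*S)) + S)/2 = -(-3)*((4 - 4 - √2*√S - 1*4*√2*√S) + S)/2 = -(-3)*((4 - 4 - √2*√S - 4*√2*√S) + S)/2 = -(-3)*(-5*√2*√S + S)/2 = -(-3)*(S - 5*√2*√S)/2 = -(-3*S + 15*√2*√S)/2 = 3*S/2 - 15*√2*√S/2)
(V(11 - 1*(-8)) + q(-36))² = ((3*(11 - 1*(-8))/2 - 15*√2*√(11 - 1*(-8))/2) + (6 + (⅙)*(-36)))² = ((3*(11 + 8)/2 - 15*√2*√(11 + 8)/2) + (6 - 6))² = (((3/2)*19 - 15*√2*√19/2) + 0)² = ((57/2 - 15*√38/2) + 0)² = (57/2 - 15*√38/2)²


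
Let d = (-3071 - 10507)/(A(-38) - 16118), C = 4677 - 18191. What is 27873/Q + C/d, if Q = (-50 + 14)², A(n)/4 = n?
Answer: -5269938209/325872 ≈ -16172.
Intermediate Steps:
A(n) = 4*n
Q = 1296 (Q = (-36)² = 1296)
C = -13514
d = 6789/8135 (d = (-3071 - 10507)/(4*(-38) - 16118) = -13578/(-152 - 16118) = -13578/(-16270) = -13578*(-1/16270) = 6789/8135 ≈ 0.83454)
27873/Q + C/d = 27873/1296 - 13514/6789/8135 = 27873*(1/1296) - 13514*8135/6789 = 3097/144 - 109936390/6789 = -5269938209/325872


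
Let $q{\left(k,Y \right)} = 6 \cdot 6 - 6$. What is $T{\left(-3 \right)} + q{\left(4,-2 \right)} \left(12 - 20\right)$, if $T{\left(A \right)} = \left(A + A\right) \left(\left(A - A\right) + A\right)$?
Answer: $-222$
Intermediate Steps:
$q{\left(k,Y \right)} = 30$ ($q{\left(k,Y \right)} = 36 - 6 = 30$)
$T{\left(A \right)} = 2 A^{2}$ ($T{\left(A \right)} = 2 A \left(0 + A\right) = 2 A A = 2 A^{2}$)
$T{\left(-3 \right)} + q{\left(4,-2 \right)} \left(12 - 20\right) = 2 \left(-3\right)^{2} + 30 \left(12 - 20\right) = 2 \cdot 9 + 30 \left(-8\right) = 18 - 240 = -222$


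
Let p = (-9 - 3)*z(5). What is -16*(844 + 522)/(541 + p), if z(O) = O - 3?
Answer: -21856/517 ≈ -42.275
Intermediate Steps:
z(O) = -3 + O
p = -24 (p = (-9 - 3)*(-3 + 5) = -12*2 = -24)
-16*(844 + 522)/(541 + p) = -16*(844 + 522)/(541 - 24) = -21856/517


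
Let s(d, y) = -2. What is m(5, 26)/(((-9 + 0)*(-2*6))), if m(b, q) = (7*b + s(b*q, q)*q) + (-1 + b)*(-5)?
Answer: -37/108 ≈ -0.34259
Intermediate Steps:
m(b, q) = 5 - 2*q + 2*b (m(b, q) = (7*b - 2*q) + (-1 + b)*(-5) = (-2*q + 7*b) + (5 - 5*b) = 5 - 2*q + 2*b)
m(5, 26)/(((-9 + 0)*(-2*6))) = (5 - 2*26 + 2*5)/(((-9 + 0)*(-2*6))) = (5 - 52 + 10)/((-9*(-12))) = -37/108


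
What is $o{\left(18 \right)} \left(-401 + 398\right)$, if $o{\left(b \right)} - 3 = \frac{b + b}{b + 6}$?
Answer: $- \frac{27}{2} \approx -13.5$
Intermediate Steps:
$o{\left(b \right)} = 3 + \frac{2 b}{6 + b}$ ($o{\left(b \right)} = 3 + \frac{b + b}{b + 6} = 3 + \frac{2 b}{6 + b}$)
$o{\left(18 \right)} \left(-401 + 398\right) = \frac{18 + 5 \cdot 18}{6 + 18} \left(-401 + 398\right) = \frac{18 + 90}{24} \left(-3\right) = \frac{1}{24} \cdot 108 \left(-3\right) = \frac{9}{2} \left(-3\right) = - \frac{27}{2}$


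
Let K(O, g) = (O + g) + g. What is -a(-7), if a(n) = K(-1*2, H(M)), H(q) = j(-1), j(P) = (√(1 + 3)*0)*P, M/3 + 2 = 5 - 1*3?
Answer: 2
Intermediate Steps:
M = 0 (M = -6 + 3*(5 - 1*3) = -6 + 3*(5 - 3) = -6 + 3*2 = -6 + 6 = 0)
j(P) = 0 (j(P) = (√4*0)*P = (2*0)*P = 0*P = 0)
H(q) = 0
K(O, g) = O + 2*g
a(n) = -2 (a(n) = -1*2 + 2*0 = -2 + 0 = -2)
-a(-7) = -1*(-2) = 2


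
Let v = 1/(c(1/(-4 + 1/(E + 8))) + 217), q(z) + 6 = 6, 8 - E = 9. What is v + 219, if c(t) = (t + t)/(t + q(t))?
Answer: 47962/219 ≈ 219.00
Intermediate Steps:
E = -1 (E = 8 - 1*9 = 8 - 9 = -1)
q(z) = 0 (q(z) = -6 + 6 = 0)
c(t) = 2 (c(t) = (t + t)/(t + 0) = (2*t)/t = 2)
v = 1/219 (v = 1/(2 + 217) = 1/219 ≈ 0.0045662)
v + 219 = 1/219 + 219 = 47962/219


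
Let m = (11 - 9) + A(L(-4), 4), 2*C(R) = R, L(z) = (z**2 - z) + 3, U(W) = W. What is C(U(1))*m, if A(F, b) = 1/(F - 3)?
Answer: 41/40 ≈ 1.0250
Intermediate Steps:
L(z) = 3 + z**2 - z
C(R) = R/2
A(F, b) = 1/(-3 + F)
m = 41/20 (m = (11 - 9) + 1/(-3 + (3 + (-4)**2 - 1*(-4))) = 2 + 1/(-3 + (3 + 16 + 4)) = 2 + 1/(-3 + 23) = 2 + 1/20 = 41/20 ≈ 2.0500)
C(U(1))*m = ((1/2)*1)*(41/20) = (1/2)*(41/20) = 41/40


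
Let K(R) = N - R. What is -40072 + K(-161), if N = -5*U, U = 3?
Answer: -39926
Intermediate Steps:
N = -15 (N = -5*3 = -15)
K(R) = -15 - R
-40072 + K(-161) = -40072 + (-15 - 1*(-161)) = -40072 + (-15 + 161) = -40072 + 146 = -39926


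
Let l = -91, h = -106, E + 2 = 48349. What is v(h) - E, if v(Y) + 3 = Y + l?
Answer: -48547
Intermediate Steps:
E = 48347 (E = -2 + 48349 = 48347)
v(Y) = -94 + Y (v(Y) = -3 + (Y - 91) = -3 + (-91 + Y) = -94 + Y)
v(h) - E = (-94 - 106) - 1*48347 = -200 - 48347 = -48547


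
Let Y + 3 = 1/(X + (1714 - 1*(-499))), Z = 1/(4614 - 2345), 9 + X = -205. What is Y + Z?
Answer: -13602925/4535731 ≈ -2.9991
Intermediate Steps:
X = -214 (X = -9 - 205 = -214)
Z = 1/2269 ≈ 0.00044072
Y = -5996/1999 (Y = -3 + 1/(-214 + (1714 - 1*(-499))) = -3 + 1/(-214 + (1714 + 499)) = -3 + 1/(-214 + 2213) = -3 + 1/1999 = -5996/1999 ≈ -2.9995)
Y + Z = -5996/1999 + 1/2269 = -13602925/4535731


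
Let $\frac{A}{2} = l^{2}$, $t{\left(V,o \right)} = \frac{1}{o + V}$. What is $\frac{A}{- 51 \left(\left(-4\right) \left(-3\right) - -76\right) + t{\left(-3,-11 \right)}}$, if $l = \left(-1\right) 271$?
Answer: $- \frac{2056348}{62833} \approx -32.727$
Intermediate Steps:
$t{\left(V,o \right)} = \frac{1}{V + o}$
$l = -271$
$A = 146882$ ($A = 2 \left(-271\right)^{2} = 2 \cdot 73441 = 146882$)
$\frac{A}{- 51 \left(\left(-4\right) \left(-3\right) - -76\right) + t{\left(-3,-11 \right)}} = \frac{146882}{- 51 \left(\left(-4\right) \left(-3\right) - -76\right) + \frac{1}{-3 - 11}} = \frac{146882}{- 51 \left(12 + 76\right) + \frac{1}{-14}} = \frac{146882}{\left(-51\right) 88 - \frac{1}{14}} = \frac{146882}{-4488 - \frac{1}{14}} = \frac{146882}{- \frac{62833}{14}} = 146882 \left(- \frac{14}{62833}\right) = - \frac{2056348}{62833}$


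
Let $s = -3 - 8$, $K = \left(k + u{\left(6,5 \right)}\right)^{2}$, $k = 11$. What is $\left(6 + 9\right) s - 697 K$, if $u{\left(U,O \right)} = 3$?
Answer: $-136777$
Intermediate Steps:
$K = 196$ ($K = \left(11 + 3\right)^{2} = 14^{2} = 196$)
$s = -11$ ($s = -3 - 8 = -11$)
$\left(6 + 9\right) s - 697 K = \left(6 + 9\right) \left(-11\right) - 136612 = 15 \left(-11\right) - 136612 = -165 - 136612 = -136777$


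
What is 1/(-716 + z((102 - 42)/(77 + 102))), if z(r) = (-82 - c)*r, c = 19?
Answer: -179/134224 ≈ -0.0013336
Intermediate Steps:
z(r) = -101*r (z(r) = (-82 - 1*19)*r = (-82 - 19)*r = -101*r)
1/(-716 + z((102 - 42)/(77 + 102))) = 1/(-716 - 101*(102 - 42)/(77 + 102)) = 1/(-716 - 6060/179) = 1/(-134224/179) = -179/134224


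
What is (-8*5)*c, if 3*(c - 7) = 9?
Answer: -400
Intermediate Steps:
c = 10 (c = 7 + (⅓)*9 = 7 + 3 = 10)
(-8*5)*c = -8*5*10 = -40*10 = -400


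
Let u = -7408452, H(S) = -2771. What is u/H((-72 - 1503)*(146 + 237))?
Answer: 7408452/2771 ≈ 2673.6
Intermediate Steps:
u/H((-72 - 1503)*(146 + 237)) = -7408452/(-2771) = -7408452*(-1/2771) = 7408452/2771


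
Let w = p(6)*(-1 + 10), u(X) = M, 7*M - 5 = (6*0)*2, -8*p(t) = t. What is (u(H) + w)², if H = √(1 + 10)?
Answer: 28561/784 ≈ 36.430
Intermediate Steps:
H = √11 ≈ 3.3166
p(t) = -t/8
M = 5/7 (M = 5/7 + ((6*0)*2)/7 = 5/7 + (0*2)/7 = 5/7 + (⅐)*0 = 5/7 + 0 = 5/7 ≈ 0.71429)
u(X) = 5/7
w = -27/4 (w = (-⅛*6)*(-1 + 10) = -¾*9 = -27/4 ≈ -6.7500)
(u(H) + w)² = (5/7 - 27/4)² = (-169/28)² = 28561/784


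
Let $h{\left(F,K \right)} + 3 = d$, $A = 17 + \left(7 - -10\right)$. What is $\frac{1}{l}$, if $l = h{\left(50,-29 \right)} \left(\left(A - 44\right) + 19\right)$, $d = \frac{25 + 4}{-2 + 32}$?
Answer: $- \frac{10}{183} \approx -0.054645$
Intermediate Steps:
$A = 34$ ($A = 17 + \left(7 + 10\right) = 17 + 17 = 34$)
$d = \frac{29}{30} \approx 0.96667$
$h{\left(F,K \right)} = - \frac{61}{30}$ ($h{\left(F,K \right)} = -3 + \frac{29}{30} = - \frac{61}{30}$)
$l = - \frac{183}{10}$ ($l = - \frac{61 \left(\left(34 - 44\right) + 19\right)}{30} = - \frac{61 \left(-10 + 19\right)}{30} = \left(- \frac{61}{30}\right) 9 = - \frac{183}{10} \approx -18.3$)
$\frac{1}{l} = \frac{1}{- \frac{183}{10}} = - \frac{10}{183}$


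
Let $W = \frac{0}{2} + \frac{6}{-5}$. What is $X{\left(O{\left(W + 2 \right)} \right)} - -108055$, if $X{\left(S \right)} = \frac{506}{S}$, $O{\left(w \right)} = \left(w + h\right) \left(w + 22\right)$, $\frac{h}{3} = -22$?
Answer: $\frac{2007871685}{18582} \approx 1.0805 \cdot 10^{5}$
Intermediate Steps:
$h = -66$ ($h = 3 \left(-22\right) = -66$)
$W = - \frac{6}{5}$ ($W = 0 \cdot \frac{1}{2} + 6 \left(- \frac{1}{5}\right) = 0 - \frac{6}{5} = - \frac{6}{5} \approx -1.2$)
$O{\left(w \right)} = \left(-66 + w\right) \left(22 + w\right)$ ($O{\left(w \right)} = \left(w - 66\right) \left(w + 22\right) = \left(-66 + w\right) \left(22 + w\right)$)
$X{\left(O{\left(W + 2 \right)} \right)} - -108055 = \frac{506}{-1452 + \left(- \frac{6}{5} + 2\right)^{2} - 44 \left(- \frac{6}{5} + 2\right)} - -108055 = \frac{506}{-1452 + \left(\frac{4}{5}\right)^{2} - \frac{176}{5}} + 108055 = \frac{506}{-1452 + \frac{16}{25} - \frac{176}{5}} + 108055 = \frac{506}{- \frac{37164}{25}} + 108055 = 506 \left(- \frac{25}{37164}\right) + 108055 = - \frac{6325}{18582} + 108055 = \frac{2007871685}{18582}$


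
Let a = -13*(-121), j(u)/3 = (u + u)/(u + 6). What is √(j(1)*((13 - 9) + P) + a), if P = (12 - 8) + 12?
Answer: √77917/7 ≈ 39.877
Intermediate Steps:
j(u) = 6*u/(6 + u) (j(u) = 3*((u + u)/(u + 6)) = 3*((2*u)/(6 + u)) = 3*(2*u/(6 + u)) = 6*u/(6 + u))
P = 16 (P = 4 + 12 = 16)
a = 1573
√(j(1)*((13 - 9) + P) + a) = √((6*1/(6 + 1))*((13 - 9) + 16) + 1573) = √((6*1/7)*(4 + 16) + 1573) = √((6*1*(⅐))*20 + 1573) = √((6/7)*20 + 1573) = √(120/7 + 1573) = √(11131/7) = √77917/7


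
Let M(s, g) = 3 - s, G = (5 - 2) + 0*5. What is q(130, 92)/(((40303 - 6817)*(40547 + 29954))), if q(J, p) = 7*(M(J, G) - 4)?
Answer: -917/2360796486 ≈ -3.8843e-7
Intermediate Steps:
G = 3 (G = 3 + 0 = 3)
q(J, p) = -7 - 7*J (q(J, p) = 7*((3 - J) - 4) = 7*(-1 - J) = -7 - 7*J)
q(130, 92)/(((40303 - 6817)*(40547 + 29954))) = (-7 - 7*130)/(((40303 - 6817)*(40547 + 29954))) = (-7 - 910)/((33486*70501)) = -917/2360796486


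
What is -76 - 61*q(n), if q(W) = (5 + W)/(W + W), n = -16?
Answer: -3103/32 ≈ -96.969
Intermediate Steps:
q(W) = (5 + W)/(2*W) (q(W) = (5 + W)/((2*W)) = (5 + W)*(1/(2*W)) = (5 + W)/(2*W))
-76 - 61*q(n) = -76 - 61*(5 - 16)/(2*(-16)) = -76 - 61*(-1)*(-11)/(2*16) = -76 - 61*11/32 = -76 - 671/32 = -3103/32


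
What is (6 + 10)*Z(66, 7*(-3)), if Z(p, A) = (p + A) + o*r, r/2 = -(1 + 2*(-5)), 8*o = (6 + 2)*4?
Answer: 1872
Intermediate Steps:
o = 4 (o = ((6 + 2)*4)/8 = (8*4)/8 = (⅛)*32 = 4)
r = 18 (r = 2*(-(1 + 2*(-5))) = 2*(-(1 - 10)) = 2*(-1*(-9)) = 2*9 = 18)
Z(p, A) = 72 + A + p (Z(p, A) = (p + A) + 4*18 = (A + p) + 72 = 72 + A + p)
(6 + 10)*Z(66, 7*(-3)) = (6 + 10)*(72 + 7*(-3) + 66) = 16*(72 - 21 + 66) = 16*117 = 1872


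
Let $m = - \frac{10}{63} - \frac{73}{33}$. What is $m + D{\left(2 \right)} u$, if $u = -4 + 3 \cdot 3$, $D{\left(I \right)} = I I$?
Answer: $\frac{12217}{693} \approx 17.629$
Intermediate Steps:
$D{\left(I \right)} = I^{2}$
$u = 5$ ($u = -4 + 9 = 5$)
$m = - \frac{1643}{693}$ ($m = \left(-10\right) \frac{1}{63} - \frac{73}{33} = - \frac{10}{63} - \frac{73}{33} = - \frac{1643}{693} \approx -2.3708$)
$m + D{\left(2 \right)} u = - \frac{1643}{693} + 2^{2} \cdot 5 = - \frac{1643}{693} + 4 \cdot 5 = - \frac{1643}{693} + 20 = \frac{12217}{693}$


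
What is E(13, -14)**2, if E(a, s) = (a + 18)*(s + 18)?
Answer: 15376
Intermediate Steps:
E(a, s) = (18 + a)*(18 + s)
E(13, -14)**2 = (324 + 18*13 + 18*(-14) + 13*(-14))**2 = (324 + 234 - 252 - 182)**2 = 124**2 = 15376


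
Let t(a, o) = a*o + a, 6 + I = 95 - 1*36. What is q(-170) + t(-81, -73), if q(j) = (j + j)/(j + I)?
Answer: 682684/117 ≈ 5834.9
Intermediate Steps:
I = 53 (I = -6 + (95 - 1*36) = -6 + (95 - 36) = -6 + 59 = 53)
q(j) = 2*j/(53 + j) (q(j) = (j + j)/(j + 53) = (2*j)/(53 + j) = 2*j/(53 + j))
t(a, o) = a + a*o
q(-170) + t(-81, -73) = 2*(-170)/(53 - 170) - 81*(1 - 73) = 2*(-170)/(-117) - 81*(-72) = 2*(-170)*(-1/117) + 5832 = 340/117 + 5832 = 682684/117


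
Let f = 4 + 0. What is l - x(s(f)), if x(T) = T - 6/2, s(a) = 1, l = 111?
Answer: 113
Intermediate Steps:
f = 4
x(T) = -3 + T (x(T) = T - 6/2 = T - 1*3 = T - 3 = -3 + T)
l - x(s(f)) = 111 - (-3 + 1) = 111 - 1*(-2) = 111 + 2 = 113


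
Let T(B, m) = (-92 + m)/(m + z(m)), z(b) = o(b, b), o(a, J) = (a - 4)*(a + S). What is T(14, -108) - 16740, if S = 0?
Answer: -50169830/2997 ≈ -16740.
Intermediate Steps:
o(a, J) = a*(-4 + a) (o(a, J) = (a - 4)*(a + 0) = (-4 + a)*a = a*(-4 + a))
z(b) = b*(-4 + b)
T(B, m) = (-92 + m)/(m + m*(-4 + m))
T(14, -108) - 16740 = (-92 - 108)/((-108)*(-3 - 108)) - 16740 = -1/108*(-200)/(-111) - 16740 = -1/108*(-1/111)*(-200) - 16740 = -50/2997 - 16740 = -50169830/2997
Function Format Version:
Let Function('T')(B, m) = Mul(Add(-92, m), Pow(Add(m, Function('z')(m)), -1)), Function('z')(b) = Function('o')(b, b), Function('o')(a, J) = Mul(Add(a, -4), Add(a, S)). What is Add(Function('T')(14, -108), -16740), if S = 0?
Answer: Rational(-50169830, 2997) ≈ -16740.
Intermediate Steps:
Function('o')(a, J) = Mul(a, Add(-4, a)) (Function('o')(a, J) = Mul(Add(a, -4), Add(a, 0)) = Mul(Add(-4, a), a) = Mul(a, Add(-4, a)))
Function('z')(b) = Mul(b, Add(-4, b))
Function('T')(B, m) = Mul(Pow(Add(m, Mul(m, Add(-4, m))), -1), Add(-92, m)) (Function('T')(B, m) = Mul(Add(-92, m), Pow(Add(m, Mul(m, Add(-4, m))), -1)) = Mul(Pow(Add(m, Mul(m, Add(-4, m))), -1), Add(-92, m)))
Add(Function('T')(14, -108), -16740) = Add(Mul(Pow(-108, -1), Pow(Add(-3, -108), -1), Add(-92, -108)), -16740) = Add(Mul(Rational(-1, 108), Pow(-111, -1), -200), -16740) = Add(Mul(Rational(-1, 108), Rational(-1, 111), -200), -16740) = Add(Rational(-50, 2997), -16740) = Rational(-50169830, 2997)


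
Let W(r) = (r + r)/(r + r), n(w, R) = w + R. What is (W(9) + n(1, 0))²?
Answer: 4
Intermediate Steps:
n(w, R) = R + w
W(r) = 1 (W(r) = (2*r)/((2*r)) = (2*r)*(1/(2*r)) = 1)
(W(9) + n(1, 0))² = (1 + (0 + 1))² = (1 + 1)² = 2² = 4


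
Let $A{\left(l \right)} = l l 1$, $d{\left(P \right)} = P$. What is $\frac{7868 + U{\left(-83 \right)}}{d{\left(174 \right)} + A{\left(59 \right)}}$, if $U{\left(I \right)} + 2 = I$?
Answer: $\frac{181}{85} \approx 2.1294$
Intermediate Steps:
$U{\left(I \right)} = -2 + I$
$A{\left(l \right)} = l^{2}$ ($A{\left(l \right)} = l^{2} \cdot 1 = l^{2}$)
$\frac{7868 + U{\left(-83 \right)}}{d{\left(174 \right)} + A{\left(59 \right)}} = \frac{7868 - 85}{174 + 59^{2}} = \frac{7868 - 85}{174 + 3481} = \frac{7783}{3655} = 7783 \cdot \frac{1}{3655} = \frac{181}{85}$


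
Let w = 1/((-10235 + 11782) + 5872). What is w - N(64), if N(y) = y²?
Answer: -30388223/7419 ≈ -4096.0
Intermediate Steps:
w = 1/7419 (w = 1/(1547 + 5872) = 1/7419 ≈ 0.00013479)
w - N(64) = 1/7419 - 1*64² = 1/7419 - 1*4096 = 1/7419 - 4096 = -30388223/7419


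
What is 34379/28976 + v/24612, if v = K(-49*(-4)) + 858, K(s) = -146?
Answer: 216691715/178289328 ≈ 1.2154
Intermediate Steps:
v = 712 (v = -146 + 858 = 712)
34379/28976 + v/24612 = 34379/28976 + 712/24612 = 34379*(1/28976) + 712*(1/24612) = 34379/28976 + 178/6153 = 216691715/178289328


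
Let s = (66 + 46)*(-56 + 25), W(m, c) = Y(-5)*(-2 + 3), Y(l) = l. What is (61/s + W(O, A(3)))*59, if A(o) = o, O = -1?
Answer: -1027839/3472 ≈ -296.04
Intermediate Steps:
W(m, c) = -5 (W(m, c) = -5*(-2 + 3) = -5*1 = -5)
s = -3472 (s = 112*(-31) = -3472)
(61/s + W(O, A(3)))*59 = (61/(-3472) - 5)*59 = (61*(-1/3472) - 5)*59 = (-61/3472 - 5)*59 = -17421/3472*59 = -1027839/3472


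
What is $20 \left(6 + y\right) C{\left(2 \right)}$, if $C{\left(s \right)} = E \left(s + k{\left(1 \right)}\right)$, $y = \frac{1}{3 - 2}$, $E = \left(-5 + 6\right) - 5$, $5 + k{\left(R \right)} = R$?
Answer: $1120$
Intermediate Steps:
$k{\left(R \right)} = -5 + R$
$E = -4$ ($E = 1 - 5 = -4$)
$y = 1$ ($y = \frac{1}{3 - 2} = 1^{-1} = 1$)
$C{\left(s \right)} = 16 - 4 s$ ($C{\left(s \right)} = - 4 \left(s + \left(-5 + 1\right)\right) = - 4 \left(s - 4\right) = - 4 \left(-4 + s\right) = 16 - 4 s$)
$20 \left(6 + y\right) C{\left(2 \right)} = 20 \left(6 + 1\right) \left(16 - 8\right) = 20 \cdot 7 \left(16 - 8\right) = 20 \cdot 7 \cdot 8 = 20 \cdot 56 = 1120$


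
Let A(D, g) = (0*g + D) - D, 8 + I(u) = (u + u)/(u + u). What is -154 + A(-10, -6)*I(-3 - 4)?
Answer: -154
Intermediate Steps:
I(u) = -7 (I(u) = -8 + (u + u)/(u + u) = -8 + (2*u)/((2*u)) = -8 + (2*u)*(1/(2*u)) = -8 + 1 = -7)
A(D, g) = 0 (A(D, g) = (0 + D) - D = D - D = 0)
-154 + A(-10, -6)*I(-3 - 4) = -154 + 0*(-7) = -154 + 0 = -154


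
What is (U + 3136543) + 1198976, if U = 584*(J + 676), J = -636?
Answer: 4358879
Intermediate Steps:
U = 23360 (U = 584*(-636 + 676) = 584*40 = 23360)
(U + 3136543) + 1198976 = (23360 + 3136543) + 1198976 = 3159903 + 1198976 = 4358879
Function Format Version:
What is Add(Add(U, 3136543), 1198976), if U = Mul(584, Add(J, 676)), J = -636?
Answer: 4358879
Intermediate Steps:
U = 23360 (U = Mul(584, Add(-636, 676)) = Mul(584, 40) = 23360)
Add(Add(U, 3136543), 1198976) = Add(Add(23360, 3136543), 1198976) = Add(3159903, 1198976) = 4358879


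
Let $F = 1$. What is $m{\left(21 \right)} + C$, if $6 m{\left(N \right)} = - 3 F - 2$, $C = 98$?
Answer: $\frac{583}{6} \approx 97.167$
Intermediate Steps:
$m{\left(N \right)} = - \frac{5}{6}$ ($m{\left(N \right)} = \frac{\left(-3\right) 1 - 2}{6} = \frac{-3 - 2}{6} = \frac{1}{6} \left(-5\right) = - \frac{5}{6}$)
$m{\left(21 \right)} + C = - \frac{5}{6} + 98 = \frac{583}{6}$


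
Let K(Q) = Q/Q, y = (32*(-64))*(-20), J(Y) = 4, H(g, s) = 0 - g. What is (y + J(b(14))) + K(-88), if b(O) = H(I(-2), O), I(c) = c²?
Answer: 40965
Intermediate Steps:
H(g, s) = -g
b(O) = -4 (b(O) = -1*(-2)² = -1*4 = -4)
y = 40960 (y = -2048*(-20) = 40960)
K(Q) = 1
(y + J(b(14))) + K(-88) = (40960 + 4) + 1 = 40964 + 1 = 40965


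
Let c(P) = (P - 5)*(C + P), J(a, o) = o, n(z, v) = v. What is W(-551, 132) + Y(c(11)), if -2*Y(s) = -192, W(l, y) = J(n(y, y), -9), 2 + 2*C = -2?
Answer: 87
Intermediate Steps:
C = -2 (C = -1 + (1/2)*(-2) = -1 - 1 = -2)
c(P) = (-5 + P)*(-2 + P) (c(P) = (P - 5)*(-2 + P) = (-5 + P)*(-2 + P))
W(l, y) = -9
Y(s) = 96 (Y(s) = -1/2*(-192) = 96)
W(-551, 132) + Y(c(11)) = -9 + 96 = 87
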